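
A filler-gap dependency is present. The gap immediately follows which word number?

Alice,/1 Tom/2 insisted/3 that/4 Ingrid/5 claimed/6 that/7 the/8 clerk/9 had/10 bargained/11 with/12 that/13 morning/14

The displaced element is "Alice" (word 1).
It is linked across 2 clause boundaries (that → that).
It functions as the object of the preposition "with" of "bargained", so the gap sits immediately after word 12 ("with").
Base order: Tom insisted that Ingrid claimed that the clerk had bargained with Alice that morning.

12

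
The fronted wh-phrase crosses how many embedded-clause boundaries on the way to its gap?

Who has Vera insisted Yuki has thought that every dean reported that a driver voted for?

3

"who" is extracted from the PP object of "voted".
Boundaries crossed, outermost first: [Ø], [that], [that] — 3 in total.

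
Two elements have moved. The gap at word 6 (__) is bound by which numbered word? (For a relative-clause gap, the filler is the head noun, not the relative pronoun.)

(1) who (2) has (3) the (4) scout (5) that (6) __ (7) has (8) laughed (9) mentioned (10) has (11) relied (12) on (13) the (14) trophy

4

The marked gap is inside the relative clause, the subject of "laughed".
Its filler is the head noun "scout" (via "that"), at word 4.
(The other dependency links word 1 to a gap after word 9.)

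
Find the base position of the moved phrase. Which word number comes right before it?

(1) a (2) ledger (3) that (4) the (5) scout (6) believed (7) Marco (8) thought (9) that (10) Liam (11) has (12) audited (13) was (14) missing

12

The displaced element is "a ledger" (word 2).
It is linked across 2 clause boundaries (Ø → that).
It functions as the direct object of "audited", so the gap sits immediately after word 12 ("audited").
Base order: The scout believed Marco thought that Liam has audited a ledger.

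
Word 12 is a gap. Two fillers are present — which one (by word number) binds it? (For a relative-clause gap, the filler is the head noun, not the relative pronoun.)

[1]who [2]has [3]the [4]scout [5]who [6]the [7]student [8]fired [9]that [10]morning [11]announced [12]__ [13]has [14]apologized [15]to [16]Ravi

The marked gap is the subject of "apologized".
Its filler is the fronted wh-phrase "who", at word 1.
(The other dependency links word 4 to a gap after word 8.)

1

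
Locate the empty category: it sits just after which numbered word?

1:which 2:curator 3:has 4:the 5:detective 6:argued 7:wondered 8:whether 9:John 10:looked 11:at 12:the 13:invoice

The displaced element is "which curator" (word 2).
It is linked across 1 clause boundary (Ø).
It functions as the subject of "wondered", so the gap sits immediately after word 6 ("argued").
Base order: The detective has argued which curator wondered whether John looked at the invoice.

6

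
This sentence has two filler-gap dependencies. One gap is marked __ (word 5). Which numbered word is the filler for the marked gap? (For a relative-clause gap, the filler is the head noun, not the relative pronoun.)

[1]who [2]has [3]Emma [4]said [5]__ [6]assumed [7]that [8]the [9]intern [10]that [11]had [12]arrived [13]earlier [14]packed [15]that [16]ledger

1

The marked gap is the subject of "assumed".
Its filler is the fronted wh-phrase "who", at word 1.
(The other dependency links word 9 to a gap after word 10.)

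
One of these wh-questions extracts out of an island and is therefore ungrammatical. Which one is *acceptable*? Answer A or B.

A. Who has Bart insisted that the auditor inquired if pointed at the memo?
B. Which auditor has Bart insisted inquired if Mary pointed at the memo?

B

In A, the wh-phrase is extracted from inside a wh-island (introduced by "if"), which blocks movement.
In B, the extraction path crosses only that-complement boundaries, which are transparent.
So B is grammatical.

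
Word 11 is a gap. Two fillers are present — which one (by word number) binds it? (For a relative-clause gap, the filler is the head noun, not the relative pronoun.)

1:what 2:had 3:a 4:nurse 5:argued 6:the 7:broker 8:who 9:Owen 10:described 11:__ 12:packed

The marked gap is inside the relative clause, the direct object of "described".
Its filler is the head noun "broker" (via "who"), at word 7.
(The other dependency links word 1 to a gap after word 12.)

7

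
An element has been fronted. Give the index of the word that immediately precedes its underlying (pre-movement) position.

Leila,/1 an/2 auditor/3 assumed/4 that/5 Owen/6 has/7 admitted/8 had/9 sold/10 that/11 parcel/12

8

The displaced element is "Leila" (word 1).
It is linked across 2 clause boundaries (that → Ø).
It functions as the subject of "sold", so the gap sits immediately after word 8 ("admitted").
Base order: An auditor assumed that Owen has admitted that Leila had sold that parcel.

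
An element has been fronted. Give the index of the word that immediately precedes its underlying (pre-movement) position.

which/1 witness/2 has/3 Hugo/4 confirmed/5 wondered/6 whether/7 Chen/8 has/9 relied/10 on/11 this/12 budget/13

The displaced element is "which witness" (word 2).
It is linked across 1 clause boundary (Ø).
It functions as the subject of "wondered", so the gap sits immediately after word 5 ("confirmed").
Base order: Hugo has confirmed that which witness wondered whether Chen has relied on this budget.

5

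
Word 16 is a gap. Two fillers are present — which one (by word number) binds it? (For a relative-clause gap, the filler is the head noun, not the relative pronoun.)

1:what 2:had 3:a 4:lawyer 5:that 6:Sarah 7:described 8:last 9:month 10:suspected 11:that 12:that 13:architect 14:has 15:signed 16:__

The marked gap is the direct object of "signed".
Its filler is the fronted wh-phrase "what", at word 1.
(The other dependency links word 4 to a gap after word 7.)

1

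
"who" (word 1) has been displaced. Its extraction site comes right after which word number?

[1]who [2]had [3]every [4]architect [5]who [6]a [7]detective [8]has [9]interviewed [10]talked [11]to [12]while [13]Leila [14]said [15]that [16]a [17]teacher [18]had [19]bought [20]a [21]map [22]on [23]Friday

11

The displaced element is "who" (word 1).
It functions as the object of the preposition "to" of "talked", so the gap sits immediately after word 11 ("to").
Base order: Every architect who a detective has interviewed had talked to who while Leila said that a teacher had bought a map on Friday.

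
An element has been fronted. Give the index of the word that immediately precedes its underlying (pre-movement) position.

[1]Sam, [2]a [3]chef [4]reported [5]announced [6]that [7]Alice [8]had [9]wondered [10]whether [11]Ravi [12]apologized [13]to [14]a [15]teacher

The displaced element is "Sam" (word 1).
It is linked across 1 clause boundary (Ø).
It functions as the subject of "announced", so the gap sits immediately after word 4 ("reported").
Base order: A chef reported Sam announced that Alice had wondered whether Ravi apologized to a teacher.

4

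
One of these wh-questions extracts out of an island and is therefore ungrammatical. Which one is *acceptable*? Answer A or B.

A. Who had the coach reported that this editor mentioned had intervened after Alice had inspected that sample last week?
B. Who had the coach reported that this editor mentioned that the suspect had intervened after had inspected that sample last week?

A

In B, the wh-phrase is extracted from inside an adjunct island (introduced by "after"), which blocks movement.
In A, the extraction path crosses only that-complement boundaries, which are transparent.
So A is grammatical.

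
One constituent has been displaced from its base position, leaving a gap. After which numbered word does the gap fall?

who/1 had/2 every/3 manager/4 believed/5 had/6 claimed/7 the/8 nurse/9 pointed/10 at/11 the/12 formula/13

5

The displaced element is "who" (word 1).
It is linked across 1 clause boundary (Ø).
It functions as the subject of "claimed", so the gap sits immediately after word 5 ("believed").
Base order: Every manager had believed that who had claimed the nurse pointed at the formula.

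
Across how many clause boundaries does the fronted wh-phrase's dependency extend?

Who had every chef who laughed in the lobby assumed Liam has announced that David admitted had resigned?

3

"who" is extracted from the subject of "resigned".
Boundaries crossed, outermost first: [Ø], [that], [Ø] — 3 in total.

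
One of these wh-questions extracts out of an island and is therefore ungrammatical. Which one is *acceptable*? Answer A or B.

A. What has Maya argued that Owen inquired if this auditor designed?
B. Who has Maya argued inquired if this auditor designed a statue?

In A, the wh-phrase is extracted from inside a wh-island (introduced by "if"), which blocks movement.
In B, the extraction path crosses only that-complement boundaries, which are transparent.
So B is grammatical.

B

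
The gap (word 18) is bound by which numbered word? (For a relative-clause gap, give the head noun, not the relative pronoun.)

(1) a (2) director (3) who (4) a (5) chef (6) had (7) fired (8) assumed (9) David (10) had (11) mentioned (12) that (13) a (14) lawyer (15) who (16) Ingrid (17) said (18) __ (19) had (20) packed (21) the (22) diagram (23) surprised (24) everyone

14

The gap at 18 is the subject of "packed", inside a relative clause.
The relative pronoun is "who" (word 15); it is bound by the head noun immediately before it.
Its filler is the head noun "lawyer", at word 14.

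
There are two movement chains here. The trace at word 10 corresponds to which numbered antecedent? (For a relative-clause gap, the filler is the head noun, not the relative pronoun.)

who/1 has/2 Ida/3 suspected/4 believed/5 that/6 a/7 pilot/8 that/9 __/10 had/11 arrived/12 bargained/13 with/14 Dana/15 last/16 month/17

8

The marked gap is inside the relative clause, the subject of "arrived".
Its filler is the head noun "pilot" (via "that"), at word 8.
(The other dependency links word 1 to a gap after word 4.)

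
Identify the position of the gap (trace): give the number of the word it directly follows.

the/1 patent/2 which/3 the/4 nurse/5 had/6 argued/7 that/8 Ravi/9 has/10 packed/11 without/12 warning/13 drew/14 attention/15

11

The displaced element is "the patent" (word 2).
It is linked across 1 clause boundary (that).
It functions as the direct object of "packed", so the gap sits immediately after word 11 ("packed").
Base order: The nurse had argued that Ravi has packed the patent without warning.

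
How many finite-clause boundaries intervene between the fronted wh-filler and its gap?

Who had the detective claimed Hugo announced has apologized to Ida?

2

"who" is extracted from the subject of "apologized".
Boundaries crossed, outermost first: [Ø], [Ø] — 2 in total.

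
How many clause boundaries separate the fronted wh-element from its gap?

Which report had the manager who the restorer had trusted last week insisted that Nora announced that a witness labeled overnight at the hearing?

2

"which report" is extracted from the object of "labeled".
Boundaries crossed, outermost first: [that], [that] — 2 in total.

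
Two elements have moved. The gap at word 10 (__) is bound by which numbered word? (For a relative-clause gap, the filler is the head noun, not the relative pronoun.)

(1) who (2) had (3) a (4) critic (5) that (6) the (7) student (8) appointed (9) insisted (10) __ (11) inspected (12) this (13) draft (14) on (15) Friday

1

The marked gap is the subject of "inspected".
Its filler is the fronted wh-phrase "who", at word 1.
(The other dependency links word 4 to a gap after word 8.)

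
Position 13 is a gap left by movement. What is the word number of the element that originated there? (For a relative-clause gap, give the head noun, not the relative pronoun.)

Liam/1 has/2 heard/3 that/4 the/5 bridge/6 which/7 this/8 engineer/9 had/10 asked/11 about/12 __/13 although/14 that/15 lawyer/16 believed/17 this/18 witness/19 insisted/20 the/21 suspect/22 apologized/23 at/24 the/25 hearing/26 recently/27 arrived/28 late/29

The gap at 13 is the prepositional object of "asked", inside a relative clause.
The relative pronoun is "which" (word 7); it is bound by the head noun immediately before it.
Its filler is the head noun "bridge", at word 6.

6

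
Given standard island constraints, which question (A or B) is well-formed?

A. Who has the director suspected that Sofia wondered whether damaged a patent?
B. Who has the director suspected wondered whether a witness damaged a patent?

B

In A, the wh-phrase is extracted from inside a wh-island (introduced by "whether"), which blocks movement.
In B, the extraction path crosses only that-complement boundaries, which are transparent.
So B is grammatical.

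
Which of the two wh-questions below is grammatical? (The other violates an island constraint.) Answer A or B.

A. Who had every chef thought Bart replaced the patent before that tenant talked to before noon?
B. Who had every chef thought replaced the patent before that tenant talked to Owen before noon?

B

In A, the wh-phrase is extracted from inside an adjunct island (introduced by "before"), which blocks movement.
In B, the extraction path crosses only that-complement boundaries, which are transparent.
So B is grammatical.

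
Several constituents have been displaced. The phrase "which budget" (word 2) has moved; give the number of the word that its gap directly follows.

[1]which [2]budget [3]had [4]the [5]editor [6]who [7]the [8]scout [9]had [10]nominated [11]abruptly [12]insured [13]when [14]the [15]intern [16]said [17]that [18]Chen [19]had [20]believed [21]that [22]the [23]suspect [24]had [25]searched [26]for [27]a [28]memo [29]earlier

12

The displaced element is "which budget" (word 2).
It functions as the direct object of "insured", so the gap sits immediately after word 12 ("insured").
Base order: The editor who the scout had nominated abruptly had insured which budget when the intern said that Chen had believed that the suspect had searched for a memo earlier.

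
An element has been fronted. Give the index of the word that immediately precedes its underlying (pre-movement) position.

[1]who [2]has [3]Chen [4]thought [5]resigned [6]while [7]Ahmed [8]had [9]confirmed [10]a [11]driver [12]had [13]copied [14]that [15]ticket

The displaced element is "who" (word 1).
It is linked across 1 clause boundary (Ø).
It functions as the subject of "resigned", so the gap sits immediately after word 4 ("thought").
Base order: Chen has thought who resigned while Ahmed had confirmed a driver had copied that ticket.

4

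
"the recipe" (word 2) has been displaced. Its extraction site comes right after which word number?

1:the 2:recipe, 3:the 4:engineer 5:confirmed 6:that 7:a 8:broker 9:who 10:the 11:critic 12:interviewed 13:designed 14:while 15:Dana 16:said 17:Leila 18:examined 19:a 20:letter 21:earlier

The displaced element is "the recipe" (word 2).
It is linked across 1 clause boundary (that).
It functions as the direct object of "designed", so the gap sits immediately after word 13 ("designed").
Base order: The engineer confirmed that a broker who the critic interviewed designed the recipe while Dana said Leila examined a letter earlier.

13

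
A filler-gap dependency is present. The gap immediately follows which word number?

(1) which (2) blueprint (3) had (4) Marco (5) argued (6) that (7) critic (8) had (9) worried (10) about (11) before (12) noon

The displaced element is "which blueprint" (word 2).
It is linked across 1 clause boundary (Ø).
It functions as the object of the preposition "about" of "worried", so the gap sits immediately after word 10 ("about").
Base order: Marco had argued that critic had worried about which blueprint before noon.

10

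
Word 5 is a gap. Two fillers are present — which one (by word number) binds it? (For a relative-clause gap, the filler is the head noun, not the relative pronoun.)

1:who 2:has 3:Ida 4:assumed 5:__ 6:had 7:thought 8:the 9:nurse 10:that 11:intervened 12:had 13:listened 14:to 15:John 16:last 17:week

1

The marked gap is the subject of "thought".
Its filler is the fronted wh-phrase "who", at word 1.
(The other dependency links word 9 to a gap after word 10.)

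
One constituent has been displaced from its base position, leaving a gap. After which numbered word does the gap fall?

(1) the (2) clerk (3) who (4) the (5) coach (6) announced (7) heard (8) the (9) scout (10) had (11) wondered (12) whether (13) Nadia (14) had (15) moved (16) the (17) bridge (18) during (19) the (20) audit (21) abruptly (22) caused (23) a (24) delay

6

The displaced element is "the clerk" (word 2).
It is linked across 1 clause boundary (Ø).
It functions as the subject of "heard", so the gap sits immediately after word 6 ("announced").
Base order: The coach announced that the clerk heard the scout had wondered whether Nadia had moved the bridge during the audit abruptly.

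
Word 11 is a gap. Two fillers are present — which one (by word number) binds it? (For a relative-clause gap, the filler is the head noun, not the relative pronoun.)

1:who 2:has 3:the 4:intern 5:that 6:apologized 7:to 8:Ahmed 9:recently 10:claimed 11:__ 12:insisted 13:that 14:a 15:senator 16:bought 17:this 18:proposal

The marked gap is the subject of "insisted".
Its filler is the fronted wh-phrase "who", at word 1.
(The other dependency links word 4 to a gap after word 5.)

1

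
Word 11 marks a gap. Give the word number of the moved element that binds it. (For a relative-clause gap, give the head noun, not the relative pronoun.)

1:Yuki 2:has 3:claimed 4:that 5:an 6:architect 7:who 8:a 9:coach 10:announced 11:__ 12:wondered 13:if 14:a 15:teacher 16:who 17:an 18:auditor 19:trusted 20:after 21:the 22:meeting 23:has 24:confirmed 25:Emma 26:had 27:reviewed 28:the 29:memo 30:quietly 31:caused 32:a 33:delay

6

The gap at 11 is the subject of "wondered", inside a relative clause.
The relative pronoun is "who" (word 7); it is bound by the head noun immediately before it.
Its filler is the head noun "architect", at word 6.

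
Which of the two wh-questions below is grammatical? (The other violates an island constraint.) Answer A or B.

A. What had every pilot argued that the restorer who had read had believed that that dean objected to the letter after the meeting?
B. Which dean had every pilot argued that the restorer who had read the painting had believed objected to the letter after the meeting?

In A, the wh-phrase is extracted from inside a complex-NP island (relative clause) (introduced by "who"), which blocks movement.
In B, the extraction path crosses only that-complement boundaries, which are transparent.
So B is grammatical.

B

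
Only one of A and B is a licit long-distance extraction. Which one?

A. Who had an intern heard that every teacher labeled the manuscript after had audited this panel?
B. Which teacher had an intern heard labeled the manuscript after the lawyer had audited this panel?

In A, the wh-phrase is extracted from inside an adjunct island (introduced by "after"), which blocks movement.
In B, the extraction path crosses only that-complement boundaries, which are transparent.
So B is grammatical.

B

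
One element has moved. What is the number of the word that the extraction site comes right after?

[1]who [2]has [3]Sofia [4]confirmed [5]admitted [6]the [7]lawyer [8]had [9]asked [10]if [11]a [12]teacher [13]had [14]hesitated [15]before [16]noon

4

The displaced element is "who" (word 1).
It is linked across 1 clause boundary (Ø).
It functions as the subject of "admitted", so the gap sits immediately after word 4 ("confirmed").
Base order: Sofia has confirmed who admitted the lawyer had asked if a teacher had hesitated before noon.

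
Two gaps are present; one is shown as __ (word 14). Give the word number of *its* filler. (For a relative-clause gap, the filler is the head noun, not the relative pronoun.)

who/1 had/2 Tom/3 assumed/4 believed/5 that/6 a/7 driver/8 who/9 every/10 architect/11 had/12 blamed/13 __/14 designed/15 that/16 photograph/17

8

The marked gap is inside the relative clause, the direct object of "blamed".
Its filler is the head noun "driver" (via "who"), at word 8.
(The other dependency links word 1 to a gap after word 4.)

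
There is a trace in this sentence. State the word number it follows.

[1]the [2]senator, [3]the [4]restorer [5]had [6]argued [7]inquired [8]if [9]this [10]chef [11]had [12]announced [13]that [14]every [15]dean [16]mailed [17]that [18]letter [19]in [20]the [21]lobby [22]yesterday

6

The displaced element is "the senator" (word 2).
It is linked across 1 clause boundary (Ø).
It functions as the subject of "inquired", so the gap sits immediately after word 6 ("argued").
Base order: The restorer had argued that the senator inquired if this chef had announced that every dean mailed that letter in the lobby yesterday.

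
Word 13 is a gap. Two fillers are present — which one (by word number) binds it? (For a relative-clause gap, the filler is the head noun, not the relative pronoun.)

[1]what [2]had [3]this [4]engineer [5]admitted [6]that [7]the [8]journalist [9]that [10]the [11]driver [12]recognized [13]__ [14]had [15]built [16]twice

8

The marked gap is inside the relative clause, the direct object of "recognized".
Its filler is the head noun "journalist" (via "that"), at word 8.
(The other dependency links word 1 to a gap after word 15.)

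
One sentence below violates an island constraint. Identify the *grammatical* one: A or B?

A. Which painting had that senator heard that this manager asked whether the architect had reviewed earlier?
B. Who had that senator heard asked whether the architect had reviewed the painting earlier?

B

In A, the wh-phrase is extracted from inside a wh-island (introduced by "whether"), which blocks movement.
In B, the extraction path crosses only that-complement boundaries, which are transparent.
So B is grammatical.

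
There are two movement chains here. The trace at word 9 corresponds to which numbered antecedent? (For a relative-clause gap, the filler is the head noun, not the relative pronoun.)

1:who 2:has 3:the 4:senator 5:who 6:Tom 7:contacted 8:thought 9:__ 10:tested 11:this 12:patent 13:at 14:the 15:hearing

1

The marked gap is the subject of "tested".
Its filler is the fronted wh-phrase "who", at word 1.
(The other dependency links word 4 to a gap after word 7.)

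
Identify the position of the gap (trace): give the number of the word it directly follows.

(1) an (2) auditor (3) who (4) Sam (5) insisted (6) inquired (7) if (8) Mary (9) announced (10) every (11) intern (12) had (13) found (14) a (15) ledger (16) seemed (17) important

5

The displaced element is "an auditor" (word 2).
It is linked across 1 clause boundary (Ø).
It functions as the subject of "inquired", so the gap sits immediately after word 5 ("insisted").
Base order: Sam insisted an auditor inquired if Mary announced every intern had found a ledger.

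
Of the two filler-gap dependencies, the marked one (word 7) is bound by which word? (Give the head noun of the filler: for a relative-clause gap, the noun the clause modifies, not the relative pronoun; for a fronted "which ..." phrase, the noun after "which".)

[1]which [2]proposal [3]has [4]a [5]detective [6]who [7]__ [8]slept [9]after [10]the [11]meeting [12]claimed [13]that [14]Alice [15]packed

The marked gap is inside the relative clause, the subject of "slept".
Its filler is the head noun "detective" (via "who"), at word 5.
(The other dependency links word 2 to a gap after word 15.)

5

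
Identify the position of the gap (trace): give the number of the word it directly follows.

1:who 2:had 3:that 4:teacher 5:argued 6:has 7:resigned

The displaced element is "who" (word 1).
It is linked across 1 clause boundary (Ø).
It functions as the subject of "resigned", so the gap sits immediately after word 5 ("argued").
Base order: That teacher had argued that who has resigned.

5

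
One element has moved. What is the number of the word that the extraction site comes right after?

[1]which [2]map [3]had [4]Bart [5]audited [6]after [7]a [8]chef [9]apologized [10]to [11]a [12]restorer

The displaced element is "which map" (word 2).
It functions as the direct object of "audited", so the gap sits immediately after word 5 ("audited").
Base order: Bart had audited which map after a chef apologized to a restorer.

5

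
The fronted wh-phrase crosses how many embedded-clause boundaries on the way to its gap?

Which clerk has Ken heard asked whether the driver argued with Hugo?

"which clerk" is extracted from the subject of "asked".
Boundaries crossed, outermost first: [Ø] — 1 in total.

1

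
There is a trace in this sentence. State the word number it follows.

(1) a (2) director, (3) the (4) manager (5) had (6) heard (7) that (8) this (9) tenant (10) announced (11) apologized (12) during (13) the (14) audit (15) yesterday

10

The displaced element is "a director" (word 2).
It is linked across 2 clause boundaries (that → Ø).
It functions as the subject of "apologized", so the gap sits immediately after word 10 ("announced").
Base order: The manager had heard that this tenant announced that a director apologized during the audit yesterday.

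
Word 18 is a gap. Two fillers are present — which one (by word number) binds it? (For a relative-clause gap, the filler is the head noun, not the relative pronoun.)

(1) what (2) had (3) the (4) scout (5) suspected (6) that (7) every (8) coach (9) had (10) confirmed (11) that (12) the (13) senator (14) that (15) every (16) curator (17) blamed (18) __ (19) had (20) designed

13

The marked gap is inside the relative clause, the direct object of "blamed".
Its filler is the head noun "senator" (via "that"), at word 13.
(The other dependency links word 1 to a gap after word 20.)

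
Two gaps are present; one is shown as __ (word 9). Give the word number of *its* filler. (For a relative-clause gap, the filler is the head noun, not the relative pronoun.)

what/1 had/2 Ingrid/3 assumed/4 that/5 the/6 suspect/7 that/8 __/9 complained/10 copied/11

The marked gap is inside the relative clause, the subject of "complained".
Its filler is the head noun "suspect" (via "that"), at word 7.
(The other dependency links word 1 to a gap after word 11.)

7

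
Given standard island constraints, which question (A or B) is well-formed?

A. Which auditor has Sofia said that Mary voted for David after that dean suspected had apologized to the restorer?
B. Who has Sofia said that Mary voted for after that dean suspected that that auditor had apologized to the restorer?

B

In A, the wh-phrase is extracted from inside an adjunct island (introduced by "after"), which blocks movement.
In B, the extraction path crosses only that-complement boundaries, which are transparent.
So B is grammatical.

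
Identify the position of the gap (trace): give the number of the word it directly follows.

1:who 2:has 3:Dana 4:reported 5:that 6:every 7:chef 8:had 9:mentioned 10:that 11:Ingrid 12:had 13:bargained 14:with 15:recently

14

The displaced element is "who" (word 1).
It is linked across 2 clause boundaries (that → that).
It functions as the object of the preposition "with" of "bargained", so the gap sits immediately after word 14 ("with").
Base order: Dana has reported that every chef had mentioned that Ingrid had bargained with who recently.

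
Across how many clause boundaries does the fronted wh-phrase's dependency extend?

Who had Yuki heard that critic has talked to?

"who" is extracted from the PP object of "talked".
Boundaries crossed, outermost first: [Ø] — 1 in total.

1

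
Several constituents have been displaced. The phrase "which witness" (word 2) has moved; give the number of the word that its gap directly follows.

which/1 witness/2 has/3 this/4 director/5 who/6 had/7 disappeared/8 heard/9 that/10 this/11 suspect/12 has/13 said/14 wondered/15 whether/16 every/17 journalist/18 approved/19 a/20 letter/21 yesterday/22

14

The displaced element is "which witness" (word 2).
It is linked across 2 clause boundaries (that → Ø).
It functions as the subject of "wondered", so the gap sits immediately after word 14 ("said").
Base order: This director who had disappeared has heard that this suspect has said that which witness wondered whether every journalist approved a letter yesterday.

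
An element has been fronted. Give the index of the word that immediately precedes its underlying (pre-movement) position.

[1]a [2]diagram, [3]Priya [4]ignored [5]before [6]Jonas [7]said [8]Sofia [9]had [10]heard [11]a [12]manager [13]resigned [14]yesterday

The displaced element is "a diagram" (word 2).
It functions as the direct object of "ignored", so the gap sits immediately after word 4 ("ignored").
Base order: Priya ignored a diagram before Jonas said Sofia had heard a manager resigned yesterday.

4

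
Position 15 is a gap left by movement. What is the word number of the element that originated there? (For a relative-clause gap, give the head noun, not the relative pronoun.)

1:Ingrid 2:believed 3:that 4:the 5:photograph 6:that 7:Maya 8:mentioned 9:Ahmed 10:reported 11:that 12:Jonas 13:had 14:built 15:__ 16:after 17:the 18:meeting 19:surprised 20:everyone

The gap at 15 is the object of "built", inside a relative clause.
The relative pronoun is "that" (word 6); it is bound by the head noun immediately before it.
Its filler is the head noun "photograph", at word 5.

5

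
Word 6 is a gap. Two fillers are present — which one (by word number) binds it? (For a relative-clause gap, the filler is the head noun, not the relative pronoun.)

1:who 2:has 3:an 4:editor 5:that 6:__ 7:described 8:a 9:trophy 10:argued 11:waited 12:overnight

The marked gap is inside the relative clause, the subject of "described".
Its filler is the head noun "editor" (via "that"), at word 4.
(The other dependency links word 1 to a gap after word 10.)

4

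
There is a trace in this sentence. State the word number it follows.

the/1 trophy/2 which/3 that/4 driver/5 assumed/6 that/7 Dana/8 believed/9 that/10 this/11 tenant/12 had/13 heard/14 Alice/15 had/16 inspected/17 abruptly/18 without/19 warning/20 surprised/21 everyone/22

The displaced element is "the trophy" (word 2).
It is linked across 3 clause boundaries (that → that → Ø).
It functions as the direct object of "inspected", so the gap sits immediately after word 17 ("inspected").
Base order: That driver assumed that Dana believed that this tenant had heard Alice had inspected the trophy abruptly without warning.

17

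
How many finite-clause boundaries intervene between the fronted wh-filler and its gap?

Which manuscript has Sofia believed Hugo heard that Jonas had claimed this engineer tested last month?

"which manuscript" is extracted from the object of "tested".
Boundaries crossed, outermost first: [Ø], [that], [Ø] — 3 in total.

3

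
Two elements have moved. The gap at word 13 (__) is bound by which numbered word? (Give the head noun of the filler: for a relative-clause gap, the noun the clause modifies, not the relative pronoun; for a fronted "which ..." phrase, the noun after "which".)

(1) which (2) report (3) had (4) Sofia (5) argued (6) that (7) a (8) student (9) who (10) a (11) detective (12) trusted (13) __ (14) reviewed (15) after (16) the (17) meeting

8

The marked gap is inside the relative clause, the direct object of "trusted".
Its filler is the head noun "student" (via "who"), at word 8.
(The other dependency links word 2 to a gap after word 14.)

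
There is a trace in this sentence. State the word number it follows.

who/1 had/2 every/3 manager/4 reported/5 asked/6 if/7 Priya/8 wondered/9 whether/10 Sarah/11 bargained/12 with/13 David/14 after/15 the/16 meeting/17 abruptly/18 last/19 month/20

5

The displaced element is "who" (word 1).
It is linked across 1 clause boundary (Ø).
It functions as the subject of "asked", so the gap sits immediately after word 5 ("reported").
Base order: Every manager had reported who asked if Priya wondered whether Sarah bargained with David after the meeting abruptly last month.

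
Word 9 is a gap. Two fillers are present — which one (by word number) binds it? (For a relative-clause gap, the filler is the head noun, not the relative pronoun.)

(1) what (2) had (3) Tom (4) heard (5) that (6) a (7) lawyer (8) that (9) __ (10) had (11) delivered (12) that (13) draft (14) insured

7

The marked gap is inside the relative clause, the subject of "delivered".
Its filler is the head noun "lawyer" (via "that"), at word 7.
(The other dependency links word 1 to a gap after word 14.)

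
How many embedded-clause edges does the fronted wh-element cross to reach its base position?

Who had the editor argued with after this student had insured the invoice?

0

"who" originates inside the matrix clause — no clause boundary is crossed.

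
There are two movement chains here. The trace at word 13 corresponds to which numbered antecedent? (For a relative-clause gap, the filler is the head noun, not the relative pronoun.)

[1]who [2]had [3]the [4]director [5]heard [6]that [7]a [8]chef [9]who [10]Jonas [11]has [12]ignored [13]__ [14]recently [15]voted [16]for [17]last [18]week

The marked gap is inside the relative clause, the direct object of "ignored".
Its filler is the head noun "chef" (via "who"), at word 8.
(The other dependency links word 1 to a gap after word 16.)

8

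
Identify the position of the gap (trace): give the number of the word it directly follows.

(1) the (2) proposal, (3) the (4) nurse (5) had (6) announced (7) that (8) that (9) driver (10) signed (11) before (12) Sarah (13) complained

The displaced element is "the proposal" (word 2).
It is linked across 1 clause boundary (that).
It functions as the direct object of "signed", so the gap sits immediately after word 10 ("signed").
Base order: The nurse had announced that that driver signed the proposal before Sarah complained.

10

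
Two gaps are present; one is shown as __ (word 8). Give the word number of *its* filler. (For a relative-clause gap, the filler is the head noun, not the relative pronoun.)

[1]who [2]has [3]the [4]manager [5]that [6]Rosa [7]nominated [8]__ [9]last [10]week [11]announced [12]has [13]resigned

4

The marked gap is inside the relative clause, the direct object of "nominated".
Its filler is the head noun "manager" (via "that"), at word 4.
(The other dependency links word 1 to a gap after word 11.)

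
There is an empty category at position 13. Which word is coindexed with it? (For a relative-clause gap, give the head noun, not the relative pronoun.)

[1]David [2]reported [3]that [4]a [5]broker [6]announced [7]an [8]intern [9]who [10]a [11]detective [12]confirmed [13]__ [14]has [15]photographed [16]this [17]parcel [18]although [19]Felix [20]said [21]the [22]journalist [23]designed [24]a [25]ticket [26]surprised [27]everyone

The gap at 13 is the subject of "photographed", inside a relative clause.
The relative pronoun is "who" (word 9); it is bound by the head noun immediately before it.
Its filler is the head noun "intern", at word 8.

8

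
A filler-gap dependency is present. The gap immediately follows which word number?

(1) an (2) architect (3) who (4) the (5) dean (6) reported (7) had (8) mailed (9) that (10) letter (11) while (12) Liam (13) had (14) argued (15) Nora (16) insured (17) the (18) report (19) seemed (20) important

The displaced element is "an architect" (word 2).
It is linked across 1 clause boundary (Ø).
It functions as the subject of "mailed", so the gap sits immediately after word 6 ("reported").
Base order: The dean reported that an architect had mailed that letter while Liam had argued Nora insured the report.

6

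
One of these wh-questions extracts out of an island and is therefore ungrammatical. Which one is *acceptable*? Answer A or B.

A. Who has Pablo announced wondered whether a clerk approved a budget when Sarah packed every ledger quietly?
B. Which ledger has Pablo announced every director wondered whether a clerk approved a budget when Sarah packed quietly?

In B, the wh-phrase is extracted from inside a wh-island (introduced by "whether"), which blocks movement.
In A, the extraction path crosses only that-complement boundaries, which are transparent.
So A is grammatical.

A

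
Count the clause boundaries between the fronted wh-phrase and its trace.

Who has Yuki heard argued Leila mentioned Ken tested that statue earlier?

"who" is extracted from the subject of "argued".
Boundaries crossed, outermost first: [Ø] — 1 in total.

1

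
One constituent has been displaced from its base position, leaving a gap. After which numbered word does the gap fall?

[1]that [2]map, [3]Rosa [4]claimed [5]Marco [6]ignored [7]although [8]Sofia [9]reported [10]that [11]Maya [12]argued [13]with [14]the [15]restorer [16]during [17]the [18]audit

The displaced element is "that map" (word 2).
It is linked across 1 clause boundary (Ø).
It functions as the direct object of "ignored", so the gap sits immediately after word 6 ("ignored").
Base order: Rosa claimed Marco ignored that map although Sofia reported that Maya argued with the restorer during the audit.

6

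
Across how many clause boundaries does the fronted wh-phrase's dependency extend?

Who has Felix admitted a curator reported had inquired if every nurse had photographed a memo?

2

"who" is extracted from the subject of "inquired".
Boundaries crossed, outermost first: [Ø], [Ø] — 2 in total.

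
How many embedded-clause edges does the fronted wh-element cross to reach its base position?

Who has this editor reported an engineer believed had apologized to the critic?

2

"who" is extracted from the subject of "apologized".
Boundaries crossed, outermost first: [Ø], [Ø] — 2 in total.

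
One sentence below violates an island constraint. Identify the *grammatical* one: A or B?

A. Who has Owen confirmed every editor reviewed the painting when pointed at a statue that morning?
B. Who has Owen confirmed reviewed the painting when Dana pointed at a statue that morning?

In A, the wh-phrase is extracted from inside an adjunct island (introduced by "when"), which blocks movement.
In B, the extraction path crosses only that-complement boundaries, which are transparent.
So B is grammatical.

B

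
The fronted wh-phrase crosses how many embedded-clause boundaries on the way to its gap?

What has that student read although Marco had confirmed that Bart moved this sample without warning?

"what" originates inside the matrix clause — no clause boundary is crossed.

0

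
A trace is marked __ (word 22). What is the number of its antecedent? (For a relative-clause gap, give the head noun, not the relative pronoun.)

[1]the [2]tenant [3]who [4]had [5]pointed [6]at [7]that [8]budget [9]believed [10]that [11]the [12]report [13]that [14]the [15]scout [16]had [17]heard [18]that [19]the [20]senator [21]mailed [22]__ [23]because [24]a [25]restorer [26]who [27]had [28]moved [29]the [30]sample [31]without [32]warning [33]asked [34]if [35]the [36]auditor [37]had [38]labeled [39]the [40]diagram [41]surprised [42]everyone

The gap at 22 is the object of "mailed", inside a relative clause.
The relative pronoun is "that" (word 13); it is bound by the head noun immediately before it.
Its filler is the head noun "report", at word 12.

12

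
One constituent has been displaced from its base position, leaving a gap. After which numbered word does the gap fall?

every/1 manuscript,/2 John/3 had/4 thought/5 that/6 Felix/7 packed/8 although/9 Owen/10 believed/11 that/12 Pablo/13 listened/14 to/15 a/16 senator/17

The displaced element is "every manuscript" (word 2).
It is linked across 1 clause boundary (that).
It functions as the direct object of "packed", so the gap sits immediately after word 8 ("packed").
Base order: John had thought that Felix packed every manuscript although Owen believed that Pablo listened to a senator.

8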